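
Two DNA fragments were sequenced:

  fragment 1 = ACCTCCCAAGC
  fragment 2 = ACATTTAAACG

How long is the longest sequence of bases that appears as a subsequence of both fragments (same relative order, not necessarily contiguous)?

Taking A at fragment 1[1]=fragment 2[1] → C at fragment 1[2]=fragment 2[2] → T at fragment 1[4]=fragment 2[6] → A at fragment 1[8]=fragment 2[8] → A at fragment 1[9]=fragment 2[9] → G at fragment 1[10]=fragment 2[11] gives a common subsequence of length 6. Since dp[11][11] = 6, nothing longer is possible.

6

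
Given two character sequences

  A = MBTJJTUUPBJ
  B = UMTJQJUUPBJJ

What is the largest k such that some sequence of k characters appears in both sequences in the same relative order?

9

Let dp[i][j] be the LCS length of the first i characters of A and the first j characters of B. dp[i][j] = dp[i-1][j-1]+1 when the i-th and j-th characters match, else max(dp[i-1][j], dp[i][j-1]).
    ·  U  M  T  J  Q  J  U  U  P  B  J  J
 ·  0  0  0  0  0  0  0  0  0  0  0  0  0
 M  0  0  1  1  1  1  1  1  1  1  1  1  1
 B  0  0  1  1  1  1  1  1  1  1  2  2  2
 T  0  0  1  2  2  2  2  2  2  2  2  2  2
 J  0  0  1  2  3  3  3  3  3  3  3  3  3
 J  0  0  1  2  3  3  4  4  4  4  4  4  4
 T  0  0  1  2  3  3  4  4  4  4  4  4  4
 U  0  1  1  2  3  3  4  5  5  5  5  5  5
 U  0  1  1  2  3  3  4  5  6  6  6  6  6
 P  0  1  1  2  3  3  4  5  6  7  7  7  7
 B  0  1  1  2  3  3  4  5  6  7  8  8  8
 J  0  1  1  2  3  3  4  5  6  7  8  9  9
dp[11][12] = 9. One LCS (by backtracking along matches): MTJJUUPBJ.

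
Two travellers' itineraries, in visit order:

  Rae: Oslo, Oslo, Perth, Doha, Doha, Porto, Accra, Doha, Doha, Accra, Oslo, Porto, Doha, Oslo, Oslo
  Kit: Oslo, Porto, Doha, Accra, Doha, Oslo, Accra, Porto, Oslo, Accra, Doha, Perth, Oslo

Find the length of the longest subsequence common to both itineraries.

8

Taking Oslo (Rae #1, Kit #1); then Doha (Rae #5, Kit #3); then Accra (Rae #7, Kit #4); then Doha (Rae #8, Kit #5); then Accra (Rae #10, Kit #7); then Oslo (Rae #11, Kit #9); then Doha (Rae #13, Kit #11); then Oslo (Rae #15, Kit #13) gives a common subsequence of length 8. The LCS DP gives dp[15][13] = 8, so this is optimal.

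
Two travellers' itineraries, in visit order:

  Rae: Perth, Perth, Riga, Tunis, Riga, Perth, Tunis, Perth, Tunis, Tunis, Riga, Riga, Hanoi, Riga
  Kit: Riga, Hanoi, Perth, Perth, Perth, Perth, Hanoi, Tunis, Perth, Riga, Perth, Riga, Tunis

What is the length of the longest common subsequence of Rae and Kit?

Pick Perth [1,4], Perth [2,5], Perth [6,6], Tunis [7,8], Perth [8,9], Riga [11,10], Riga [12,12]; all 7 stops appear in both, in order. The LCS DP gives dp[14][13] = 7, so this is optimal.

7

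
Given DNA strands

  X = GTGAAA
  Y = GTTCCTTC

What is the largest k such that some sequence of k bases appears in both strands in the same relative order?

2

Match G (X #1, Y #1); then T (X #2, Y #7) — 2 bases in the same relative order in both, and the DP table's final entry dp[6][8] is also 2, so no common subsequence is longer.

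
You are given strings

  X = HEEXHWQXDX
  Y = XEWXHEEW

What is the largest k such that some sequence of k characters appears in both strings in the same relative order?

Match H at X[1]=Y[5], then E at X[2]=Y[6], then E at X[3]=Y[7], then W at X[6]=Y[8] — 4 characters in the same relative order in both. dp[10][8] = 4 confirms this is the maximum.

4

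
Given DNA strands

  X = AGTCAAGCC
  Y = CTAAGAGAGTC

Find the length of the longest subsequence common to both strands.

6

Let dp[i][j] be the LCS length of the first i bases of X and the first j bases of Y. dp[i][j] = dp[i-1][j-1]+1 when the i-th and j-th bases match, else max(dp[i-1][j], dp[i][j-1]).
    ·  C  T  A  A  G  A  G  A  G  T  C
 ·  0  0  0  0  0  0  0  0  0  0  0  0
 A  0  0  0  1  1  1  1  1  1  1  1  1
 G  0  0  0  1  1  2  2  2  2  2  2  2
 T  0  0  1  1  1  2  2  2  2  2  3  3
 C  0  1  1  1  1  2  2  2  2  2  3  4
 A  0  1  1  2  2  2  3  3  3  3  3  4
 A  0  1  1  2  3  3  3  3  4  4  4  4
 G  0  1  1  2  3  4  4  4  4  5  5  5
 C  0  1  1  2  3  4  4  4  4  5  5  6
 C  0  1  1  2  3  4  4  4  4  5  5  6
dp[9][11] = 6. One LCS (by backtracking along matches): AGAAGC.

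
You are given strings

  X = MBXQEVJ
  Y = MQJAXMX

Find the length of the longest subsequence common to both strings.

3

Taking M at X[1]=Y[1]; then Q at X[4]=Y[2]; then J at X[7]=Y[3] gives a common subsequence of length 3. Since dp[7][7] = 3, nothing longer is possible.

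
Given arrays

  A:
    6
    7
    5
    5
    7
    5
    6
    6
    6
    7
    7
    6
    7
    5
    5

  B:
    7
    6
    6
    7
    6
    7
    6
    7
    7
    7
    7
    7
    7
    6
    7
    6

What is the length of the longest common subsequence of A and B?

Match 6 at A[1]=B[3], then 7 at A[2]=B[4], then 7 at A[5]=B[6], then 6 at A[7]=B[7], then 7 at A[10]=B[12], then 7 at A[11]=B[13], then 6 at A[12]=B[14], then 7 at A[13]=B[15] — 8 values in the same relative order in both. The LCS DP gives dp[15][16] = 8, so this is optimal.

8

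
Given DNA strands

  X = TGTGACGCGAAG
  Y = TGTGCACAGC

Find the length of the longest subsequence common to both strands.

Taking T (X #1, Y #1); then G (X #2, Y #2); then T (X #3, Y #3); then G (X #4, Y #4); then A (X #5, Y #6); then C (X #6, Y #7); then G (X #7, Y #9); then C (X #8, Y #10) gives a common subsequence of length 8. The LCS DP gives dp[12][10] = 8, so this is optimal.

8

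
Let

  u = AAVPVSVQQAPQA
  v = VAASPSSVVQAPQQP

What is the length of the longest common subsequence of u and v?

9

Match A (u #1, v #2) → A (u #2, v #3) → P (u #4, v #5) → V (u #5, v #8) → V (u #7, v #9) → Q (u #9, v #10) → A (u #10, v #11) → P (u #11, v #12) → Q (u #12, v #14) — 9 characters in the same relative order in both, and the DP table's final entry dp[13][15] is also 9, so no common subsequence is longer.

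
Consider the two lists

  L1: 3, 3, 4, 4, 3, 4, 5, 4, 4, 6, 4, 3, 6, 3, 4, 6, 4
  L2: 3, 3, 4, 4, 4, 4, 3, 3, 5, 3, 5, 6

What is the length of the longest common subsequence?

One common subsequence of length 9: 3 (L1 #1, L2 #1), 3 (L1 #2, L2 #2), 4 (L1 #3, L2 #3), 4 (L1 #4, L2 #4), 4 (L1 #6, L2 #5), 4 (L1 #8, L2 #6), 3 (L1 #12, L2 #8), 3 (L1 #14, L2 #10), 6 (L1 #16, L2 #12). Since dp[17][12] = 9, nothing longer is possible.

9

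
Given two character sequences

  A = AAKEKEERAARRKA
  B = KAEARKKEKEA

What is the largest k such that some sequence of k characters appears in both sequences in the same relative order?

Taking A (A #1, B #2) → A (A #2, B #4) → K (A #3, B #7) → E (A #4, B #8) → K (A #5, B #9) → E (A #7, B #10) → A (A #14, B #11) gives a common subsequence of length 7, and the DP table's final entry dp[14][11] is also 7, so no common subsequence is longer.

7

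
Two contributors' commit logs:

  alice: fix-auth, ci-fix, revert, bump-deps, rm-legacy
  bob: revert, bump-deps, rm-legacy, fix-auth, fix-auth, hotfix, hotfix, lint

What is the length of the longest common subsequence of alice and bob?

Pick revert [3,1], then bump-deps [4,2], then rm-legacy [5,3]; all 3 commits appear in both, in order. dp[5][8] = 3 confirms this is the maximum.

3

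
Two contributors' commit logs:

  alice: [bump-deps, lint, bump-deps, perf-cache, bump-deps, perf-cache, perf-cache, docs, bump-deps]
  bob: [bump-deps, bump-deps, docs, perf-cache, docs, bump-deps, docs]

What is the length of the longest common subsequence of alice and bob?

5

One common subsequence of length 5: bump-deps [1,1], bump-deps [3,2], perf-cache [4,4], bump-deps [5,6], docs [8,7]. The LCS DP gives dp[9][7] = 5, so this is optimal.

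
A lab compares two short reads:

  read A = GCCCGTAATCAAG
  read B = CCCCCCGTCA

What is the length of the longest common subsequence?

Match C [2,4] → C [3,5] → C [4,6] → G [5,7] → T [9,8] → C [10,9] → A [12,10] — 7 bases in the same relative order in both. dp[13][10] = 7 confirms this is the maximum.

7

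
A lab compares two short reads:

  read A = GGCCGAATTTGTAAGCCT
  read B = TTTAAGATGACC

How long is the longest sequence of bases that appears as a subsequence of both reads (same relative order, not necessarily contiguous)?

Pick T (read A #8, read B #1), then T (read A #9, read B #2), then T (read A #10, read B #3), then G (read A #11, read B #6), then T (read A #12, read B #8), then A (read A #14, read B #10), then C (read A #16, read B #11), then C (read A #17, read B #12); all 8 bases appear in both, in order. Since dp[18][12] = 8, nothing longer is possible.

8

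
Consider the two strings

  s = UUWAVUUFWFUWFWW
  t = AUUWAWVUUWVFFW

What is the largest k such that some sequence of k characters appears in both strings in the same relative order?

11

Match U [1,2], then U [2,3], then W [3,4], then A [4,5], then V [5,7], then U [6,8], then U [7,9], then W [9,10], then F [10,12], then F [13,13], then W [15,14] — 11 characters in the same relative order in both, and the DP table's final entry dp[15][14] is also 11, so no common subsequence is longer.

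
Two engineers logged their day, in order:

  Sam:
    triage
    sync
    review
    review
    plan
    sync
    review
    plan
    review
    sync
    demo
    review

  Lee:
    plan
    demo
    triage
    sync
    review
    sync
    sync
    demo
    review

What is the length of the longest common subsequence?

One common subsequence of length 7: triage [1,3], then sync [2,4], then review [4,5], then sync [6,6], then sync [10,7], then demo [11,8], then review [12,9]. Since dp[12][9] = 7, nothing longer is possible.

7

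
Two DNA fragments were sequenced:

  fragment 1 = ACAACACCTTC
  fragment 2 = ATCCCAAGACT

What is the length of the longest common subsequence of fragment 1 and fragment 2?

7

Let dp[i][j] be the LCS length of the first i bases of fragment 1 and the first j bases of fragment 2. dp[i][j] = dp[i-1][j-1]+1 when the i-th and j-th bases match, else max(dp[i-1][j], dp[i][j-1]).
    ·  A  T  C  C  C  A  A  G  A  C  T
 ·  0  0  0  0  0  0  0  0  0  0  0  0
 A  0  1  1  1  1  1  1  1  1  1  1  1
 C  0  1  1  2  2  2  2  2  2  2  2  2
 A  0  1  1  2  2  2  3  3  3  3  3  3
 A  0  1  1  2  2  2  3  4  4  4  4  4
 C  0  1  1  2  3  3  3  4  4  4  5  5
 A  0  1  1  2  3  3  4  4  4  5  5  5
 C  0  1  1  2  3  4  4  4  4  5  6  6
 C  0  1  1  2  3  4  4  4  4  5  6  6
 T  0  1  2  2  3  4  4  4  4  5  6  7
 T  0  1  2  2  3  4  4  4  4  5  6  7
 C  0  1  2  3  3  4  4  4  4  5  6  7
dp[11][11] = 7. One LCS (by backtracking along matches): ACAAACT.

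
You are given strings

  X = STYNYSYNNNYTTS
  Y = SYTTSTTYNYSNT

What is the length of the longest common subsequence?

8

One common subsequence of length 8: S [1,5], then T [2,7], then Y [3,8], then N [4,9], then Y [5,10], then S [6,11], then N [10,12], then T [13,13]. dp[14][13] = 8 confirms this is the maximum.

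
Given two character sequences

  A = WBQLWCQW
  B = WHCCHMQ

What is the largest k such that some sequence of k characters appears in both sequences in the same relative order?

Let dp[i][j] be the LCS length of the first i characters of A and the first j characters of B. dp[i][j] = dp[i-1][j-1]+1 when the i-th and j-th characters match, else max(dp[i-1][j], dp[i][j-1]).
    ·  W  H  C  C  H  M  Q
 ·  0  0  0  0  0  0  0  0
 W  0  1  1  1  1  1  1  1
 B  0  1  1  1  1  1  1  1
 Q  0  1  1  1  1  1  1  2
 L  0  1  1  1  1  1  1  2
 W  0  1  1  1  1  1  1  2
 C  0  1  1  2  2  2  2  2
 Q  0  1  1  2  2  2  2  3
 W  0  1  1  2  2  2  2  3
dp[8][7] = 3. One LCS (by backtracking along matches): WCQ.

3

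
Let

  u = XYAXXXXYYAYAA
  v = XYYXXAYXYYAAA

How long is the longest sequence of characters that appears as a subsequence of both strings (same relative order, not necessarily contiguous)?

Taking X at u[1]=v[1] → Y at u[2]=v[3] → X at u[4]=v[4] → X at u[5]=v[5] → X at u[7]=v[8] → Y at u[8]=v[9] → Y at u[9]=v[10] → A at u[10]=v[11] → A at u[12]=v[12] → A at u[13]=v[13] gives a common subsequence of length 10, and the DP table's final entry dp[13][13] is also 10, so no common subsequence is longer.

10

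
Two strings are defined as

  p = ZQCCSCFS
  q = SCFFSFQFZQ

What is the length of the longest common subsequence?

4

Let dp[i][j] be the LCS length of the first i characters of p and the first j characters of q. dp[i][j] = dp[i-1][j-1]+1 when the i-th and j-th characters match, else max(dp[i-1][j], dp[i][j-1]).
    ·  S  C  F  F  S  F  Q  F  Z  Q
 ·  0  0  0  0  0  0  0  0  0  0  0
 Z  0  0  0  0  0  0  0  0  0  1  1
 Q  0  0  0  0  0  0  0  1  1  1  2
 C  0  0  1  1  1  1  1  1  1  1  2
 C  0  0  1  1  1  1  1  1  1  1  2
 S  0  1  1  1  1  2  2  2  2  2  2
 C  0  1  2  2  2  2  2  2  2  2  2
 F  0  1  2  3  3  3  3  3  3  3  3
 S  0  1  2  3  3  4  4  4  4  4  4
dp[8][10] = 4. One LCS (by backtracking along matches): SCFS.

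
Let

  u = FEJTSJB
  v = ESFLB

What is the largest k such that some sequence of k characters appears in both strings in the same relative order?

Match E (u #2, v #1), S (u #5, v #2), B (u #7, v #5) — 3 characters in the same relative order in both, and the DP table's final entry dp[7][5] is also 3, so no common subsequence is longer.

3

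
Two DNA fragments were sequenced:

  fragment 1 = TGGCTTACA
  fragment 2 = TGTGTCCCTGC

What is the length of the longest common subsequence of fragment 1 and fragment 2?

Let dp[i][j] be the LCS length of the first i bases of fragment 1 and the first j bases of fragment 2. dp[i][j] = dp[i-1][j-1]+1 when the i-th and j-th bases match, else max(dp[i-1][j], dp[i][j-1]).
    ·  T  G  T  G  T  C  C  C  T  G  C
 ·  0  0  0  0  0  0  0  0  0  0  0  0
 T  0  1  1  1  1  1  1  1  1  1  1  1
 G  0  1  2  2  2  2  2  2  2  2  2  2
 G  0  1  2  2  3  3  3  3  3  3  3  3
 C  0  1  2  2  3  3  4  4  4  4  4  4
 T  0  1  2  3  3  4  4  4  4  5  5  5
 T  0  1  2  3  3  4  4  4  4  5  5  5
 A  0  1  2  3  3  4  4  4  4  5  5  5
 C  0  1  2  3  3  4  5  5  5  5  5  6
 A  0  1  2  3  3  4  5  5  5  5  5  6
dp[9][11] = 6. One LCS (by backtracking along matches): TGGCTC.

6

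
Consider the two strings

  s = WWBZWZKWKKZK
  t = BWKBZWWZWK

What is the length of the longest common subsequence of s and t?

7

Pick W [1,2], B [3,4], Z [4,5], W [5,7], Z [6,8], W [8,9], K [12,10]; all 7 characters appear in both, in order, and the DP table's final entry dp[12][10] is also 7, so no common subsequence is longer.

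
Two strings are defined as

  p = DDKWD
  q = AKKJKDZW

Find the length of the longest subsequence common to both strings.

2

Taking D [1,6] → W [4,8] gives a common subsequence of length 2. dp[5][8] = 2 confirms this is the maximum.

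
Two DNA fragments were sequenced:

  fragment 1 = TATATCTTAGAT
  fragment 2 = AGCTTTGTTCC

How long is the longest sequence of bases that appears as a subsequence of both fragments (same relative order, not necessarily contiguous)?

One common subsequence of length 6: A [2,1], then T [3,4], then T [5,5], then T [7,6], then T [8,8], then T [12,9]. The LCS DP gives dp[12][11] = 6, so this is optimal.

6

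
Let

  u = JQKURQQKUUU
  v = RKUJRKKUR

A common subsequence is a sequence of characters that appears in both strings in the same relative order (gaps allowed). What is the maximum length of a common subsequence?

5

Match K (u #3, v #2); then U (u #4, v #3); then R (u #5, v #5); then K (u #8, v #7); then U (u #9, v #8) — 5 characters in the same relative order in both, and the DP table's final entry dp[11][9] is also 5, so no common subsequence is longer.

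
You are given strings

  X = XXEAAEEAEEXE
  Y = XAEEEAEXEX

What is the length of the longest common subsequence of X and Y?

Let dp[i][j] be the LCS length of the first i characters of X and the first j characters of Y. dp[i][j] = dp[i-1][j-1]+1 when the i-th and j-th characters match, else max(dp[i-1][j], dp[i][j-1]).
    ·  X  A  E  E  E  A  E  X  E  X
 ·  0  0  0  0  0  0  0  0  0  0  0
 X  0  1  1  1  1  1  1  1  1  1  1
 X  0  1  1  1  1  1  1  1  2  2  2
 E  0  1  1  2  2  2  2  2  2  3  3
 A  0  1  2  2  2  2  3  3  3  3  3
 A  0  1  2  2  2  2  3  3  3  3  3
 E  0  1  2  3  3  3  3  4  4  4  4
 E  0  1  2  3  4  4  4  4  4  5  5
 A  0  1  2  3  4  4  5  5  5  5  5
 E  0  1  2  3  4  5  5  6  6  6  6
 E  0  1  2  3  4  5  5  6  6  7  7
 X  0  1  2  3  4  5  5  6  7  7  8
 E  0  1  2  3  4  5  5  6  7  8  8
dp[12][10] = 8. One LCS (by backtracking along matches): XEEEAEEX.

8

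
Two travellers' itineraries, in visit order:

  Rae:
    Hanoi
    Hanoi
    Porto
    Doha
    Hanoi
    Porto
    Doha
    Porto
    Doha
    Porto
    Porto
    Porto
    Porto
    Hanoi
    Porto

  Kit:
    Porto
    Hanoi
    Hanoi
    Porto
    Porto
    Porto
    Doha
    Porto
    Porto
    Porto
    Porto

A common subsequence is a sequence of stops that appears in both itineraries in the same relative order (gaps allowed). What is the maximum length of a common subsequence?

10

Pick Hanoi [1,2]; then Hanoi [2,3]; then Porto [3,4]; then Porto [6,5]; then Porto [8,6]; then Doha [9,7]; then Porto [11,8]; then Porto [12,9]; then Porto [13,10]; then Porto [15,11]; all 10 stops appear in both, in order. The LCS DP gives dp[15][11] = 10, so this is optimal.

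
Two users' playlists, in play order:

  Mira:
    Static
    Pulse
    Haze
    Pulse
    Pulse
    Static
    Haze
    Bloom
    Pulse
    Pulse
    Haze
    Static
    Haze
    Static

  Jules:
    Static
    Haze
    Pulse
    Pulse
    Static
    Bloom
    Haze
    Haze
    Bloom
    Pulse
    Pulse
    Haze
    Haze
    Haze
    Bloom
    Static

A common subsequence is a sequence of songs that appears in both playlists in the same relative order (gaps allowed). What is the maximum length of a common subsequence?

12

One common subsequence of length 12: Static (Mira #1, Jules #1); then Haze (Mira #3, Jules #2); then Pulse (Mira #4, Jules #3); then Pulse (Mira #5, Jules #4); then Static (Mira #6, Jules #5); then Haze (Mira #7, Jules #8); then Bloom (Mira #8, Jules #9); then Pulse (Mira #9, Jules #10); then Pulse (Mira #10, Jules #11); then Haze (Mira #11, Jules #13); then Haze (Mira #13, Jules #14); then Static (Mira #14, Jules #16). Since dp[14][16] = 12, nothing longer is possible.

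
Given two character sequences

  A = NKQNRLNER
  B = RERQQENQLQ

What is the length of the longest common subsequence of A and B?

Let dp[i][j] be the LCS length of the first i characters of A and the first j characters of B. dp[i][j] = dp[i-1][j-1]+1 when the i-th and j-th characters match, else max(dp[i-1][j], dp[i][j-1]).
    ·  R  E  R  Q  Q  E  N  Q  L  Q
 ·  0  0  0  0  0  0  0  0  0  0  0
 N  0  0  0  0  0  0  0  1  1  1  1
 K  0  0  0  0  0  0  0  1  1  1  1
 Q  0  0  0  0  1  1  1  1  2  2  2
 N  0  0  0  0  1  1  1  2  2  2  2
 R  0  1  1  1  1  1  1  2  2  2  2
 L  0  1  1  1  1  1  1  2  2  3  3
 N  0  1  1  1  1  1  1  2  2  3  3
 E  0  1  2  2  2  2  2  2  2  3  3
 R  0  1  2  3  3  3  3  3  3  3  3
dp[9][10] = 3. One LCS (by backtracking along matches): NQL.

3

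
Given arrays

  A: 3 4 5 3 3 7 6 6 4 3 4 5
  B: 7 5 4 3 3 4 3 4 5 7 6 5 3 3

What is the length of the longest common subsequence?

7

Taking 4 (A #2, B #3) → 3 (A #4, B #4) → 3 (A #5, B #5) → 4 (A #9, B #6) → 3 (A #10, B #7) → 4 (A #11, B #8) → 5 (A #12, B #12) gives a common subsequence of length 7. dp[12][14] = 7 confirms this is the maximum.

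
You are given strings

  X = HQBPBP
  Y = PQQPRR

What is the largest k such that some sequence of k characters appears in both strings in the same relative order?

Let dp[i][j] be the LCS length of the first i characters of X and the first j characters of Y. dp[i][j] = dp[i-1][j-1]+1 when the i-th and j-th characters match, else max(dp[i-1][j], dp[i][j-1]).
    ·  P  Q  Q  P  R  R
 ·  0  0  0  0  0  0  0
 H  0  0  0  0  0  0  0
 Q  0  0  1  1  1  1  1
 B  0  0  1  1  1  1  1
 P  0  1  1  1  2  2  2
 B  0  1  1  1  2  2  2
 P  0  1  1  1  2  2  2
dp[6][6] = 2. One LCS (by backtracking along matches): QP.

2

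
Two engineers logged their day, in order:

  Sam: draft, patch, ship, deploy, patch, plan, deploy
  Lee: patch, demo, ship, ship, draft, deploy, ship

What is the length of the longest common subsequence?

Pick patch at Sam[2]=Lee[1] → ship at Sam[3]=Lee[4] → deploy at Sam[4]=Lee[6]; all 3 tasks appear in both, in order, and the DP table's final entry dp[7][7] is also 3, so no common subsequence is longer.

3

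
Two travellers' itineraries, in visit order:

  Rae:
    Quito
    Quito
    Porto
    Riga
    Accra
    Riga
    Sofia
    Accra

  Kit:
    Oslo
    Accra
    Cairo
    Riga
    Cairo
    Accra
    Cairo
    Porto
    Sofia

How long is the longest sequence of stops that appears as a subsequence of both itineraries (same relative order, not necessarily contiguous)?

One common subsequence of length 3: Riga at Rae[4]=Kit[4], Accra at Rae[5]=Kit[6], Sofia at Rae[7]=Kit[9]. The LCS DP gives dp[8][9] = 3, so this is optimal.

3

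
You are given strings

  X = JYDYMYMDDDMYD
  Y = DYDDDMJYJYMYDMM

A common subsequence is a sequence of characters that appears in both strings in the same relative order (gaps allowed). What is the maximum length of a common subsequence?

Match D (X #3, Y #1) → Y (X #6, Y #2) → D (X #8, Y #3) → D (X #9, Y #4) → D (X #10, Y #5) → M (X #11, Y #11) → Y (X #12, Y #12) → D (X #13, Y #13) — 8 characters in the same relative order in both. The LCS DP gives dp[13][15] = 8, so this is optimal.

8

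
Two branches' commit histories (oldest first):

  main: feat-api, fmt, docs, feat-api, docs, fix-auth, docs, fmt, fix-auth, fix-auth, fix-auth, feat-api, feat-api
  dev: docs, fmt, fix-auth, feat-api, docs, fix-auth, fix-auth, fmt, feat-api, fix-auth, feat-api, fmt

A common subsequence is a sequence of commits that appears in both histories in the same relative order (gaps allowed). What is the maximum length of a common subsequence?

7

Taking fmt (main #2, dev #2), feat-api (main #4, dev #4), docs (main #5, dev #5), fix-auth (main #6, dev #7), fmt (main #8, dev #8), fix-auth (main #11, dev #10), feat-api (main #12, dev #11) gives a common subsequence of length 7. The LCS DP gives dp[13][12] = 7, so this is optimal.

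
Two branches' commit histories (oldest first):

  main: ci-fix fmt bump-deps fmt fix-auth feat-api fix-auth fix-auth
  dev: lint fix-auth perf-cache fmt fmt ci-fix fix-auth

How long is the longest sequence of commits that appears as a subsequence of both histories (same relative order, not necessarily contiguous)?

3

Pick fmt [2,4], then fmt [4,5], then fix-auth [8,7]; all 3 commits appear in both, in order. The LCS DP gives dp[8][7] = 3, so this is optimal.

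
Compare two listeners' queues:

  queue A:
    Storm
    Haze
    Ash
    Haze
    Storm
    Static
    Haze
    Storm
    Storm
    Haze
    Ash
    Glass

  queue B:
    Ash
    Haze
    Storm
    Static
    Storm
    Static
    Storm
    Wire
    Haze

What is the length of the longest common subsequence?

7

Match Ash (queue A #3, queue B #1); then Haze (queue A #4, queue B #2); then Storm (queue A #5, queue B #3); then Static (queue A #6, queue B #4); then Storm (queue A #8, queue B #5); then Storm (queue A #9, queue B #7); then Haze (queue A #10, queue B #9) — 7 songs in the same relative order in both, and the DP table's final entry dp[12][9] is also 7, so no common subsequence is longer.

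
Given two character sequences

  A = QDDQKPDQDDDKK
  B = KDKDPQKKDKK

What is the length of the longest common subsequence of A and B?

Taking D at A[2]=B[2] → D at A[3]=B[4] → Q at A[4]=B[6] → K at A[5]=B[8] → D at A[11]=B[9] → K at A[12]=B[10] → K at A[13]=B[11] gives a common subsequence of length 7, and the DP table's final entry dp[13][11] is also 7, so no common subsequence is longer.

7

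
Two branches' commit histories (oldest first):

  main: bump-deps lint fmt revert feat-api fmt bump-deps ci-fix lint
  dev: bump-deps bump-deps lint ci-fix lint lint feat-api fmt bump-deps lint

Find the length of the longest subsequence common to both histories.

6

Taking bump-deps (main #1, dev #2); then lint (main #2, dev #6); then feat-api (main #5, dev #7); then fmt (main #6, dev #8); then bump-deps (main #7, dev #9); then lint (main #9, dev #10) gives a common subsequence of length 6. Since dp[9][10] = 6, nothing longer is possible.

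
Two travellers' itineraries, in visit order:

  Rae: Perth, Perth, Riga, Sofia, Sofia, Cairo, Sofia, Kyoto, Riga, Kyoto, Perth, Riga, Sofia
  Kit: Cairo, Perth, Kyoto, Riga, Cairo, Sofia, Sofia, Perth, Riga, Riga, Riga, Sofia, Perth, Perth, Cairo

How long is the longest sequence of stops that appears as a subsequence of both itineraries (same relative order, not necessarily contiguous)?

7

One common subsequence of length 7: Perth (Rae #1, Kit #2), Riga (Rae #3, Kit #4), Sofia (Rae #4, Kit #6), Sofia (Rae #5, Kit #7), Riga (Rae #9, Kit #10), Riga (Rae #12, Kit #11), Sofia (Rae #13, Kit #12). The LCS DP gives dp[13][15] = 7, so this is optimal.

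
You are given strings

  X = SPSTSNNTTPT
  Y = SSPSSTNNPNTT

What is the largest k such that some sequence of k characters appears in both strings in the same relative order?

Pick S at X[1]=Y[2], P at X[2]=Y[3], S at X[3]=Y[5], T at X[4]=Y[6], N at X[6]=Y[8], N at X[7]=Y[10], T at X[9]=Y[11], T at X[11]=Y[12]; all 8 characters appear in both, in order, and the DP table's final entry dp[11][12] is also 8, so no common subsequence is longer.

8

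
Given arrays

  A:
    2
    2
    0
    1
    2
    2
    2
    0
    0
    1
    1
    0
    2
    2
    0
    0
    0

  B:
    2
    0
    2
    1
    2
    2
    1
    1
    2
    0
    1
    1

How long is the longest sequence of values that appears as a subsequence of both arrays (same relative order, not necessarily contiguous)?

Taking 2 (A #1, B #1) → 2 (A #2, B #3) → 1 (A #4, B #4) → 2 (A #5, B #5) → 2 (A #6, B #6) → 2 (A #7, B #9) → 0 (A #9, B #10) → 1 (A #10, B #11) → 1 (A #11, B #12) gives a common subsequence of length 9. The LCS DP gives dp[17][12] = 9, so this is optimal.

9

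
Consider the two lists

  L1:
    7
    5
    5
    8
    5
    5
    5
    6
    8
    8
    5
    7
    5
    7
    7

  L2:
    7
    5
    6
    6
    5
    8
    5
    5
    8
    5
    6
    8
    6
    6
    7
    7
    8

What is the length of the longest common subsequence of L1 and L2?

Pick 7 (L1 #1, L2 #1), then 5 (L1 #2, L2 #2), then 5 (L1 #3, L2 #5), then 8 (L1 #4, L2 #6), then 5 (L1 #5, L2 #7), then 5 (L1 #6, L2 #8), then 5 (L1 #7, L2 #10), then 6 (L1 #8, L2 #11), then 8 (L1 #9, L2 #12), then 7 (L1 #12, L2 #15), then 7 (L1 #14, L2 #16); all 11 values appear in both, in order. dp[15][17] = 11 confirms this is the maximum.

11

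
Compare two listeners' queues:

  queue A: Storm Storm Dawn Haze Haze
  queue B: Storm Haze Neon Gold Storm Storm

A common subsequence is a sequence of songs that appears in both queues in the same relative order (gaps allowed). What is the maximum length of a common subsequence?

Taking Storm (queue A #1, queue B #5); then Storm (queue A #2, queue B #6) gives a common subsequence of length 2. The LCS DP gives dp[5][6] = 2, so this is optimal.

2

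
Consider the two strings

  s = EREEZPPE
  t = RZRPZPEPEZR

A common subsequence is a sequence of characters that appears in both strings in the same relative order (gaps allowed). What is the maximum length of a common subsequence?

5

Pick R at s[2]=t[3], Z at s[5]=t[5], P at s[6]=t[6], P at s[7]=t[8], E at s[8]=t[9]; all 5 characters appear in both, in order. Since dp[8][11] = 5, nothing longer is possible.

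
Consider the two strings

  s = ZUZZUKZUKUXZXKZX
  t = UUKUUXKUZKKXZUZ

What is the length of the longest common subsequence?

9

Pick U [2,1]; then U [5,2]; then K [6,3]; then U [8,5]; then K [9,7]; then U [10,8]; then X [11,12]; then Z [12,13]; then Z [15,15]; all 9 characters appear in both, in order. dp[16][15] = 9 confirms this is the maximum.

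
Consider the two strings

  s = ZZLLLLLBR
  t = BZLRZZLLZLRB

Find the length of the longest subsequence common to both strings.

6

Pick Z [1,5], then Z [2,6], then L [3,7], then L [4,8], then L [5,10], then B [8,12]; all 6 characters appear in both, in order. Since dp[9][12] = 6, nothing longer is possible.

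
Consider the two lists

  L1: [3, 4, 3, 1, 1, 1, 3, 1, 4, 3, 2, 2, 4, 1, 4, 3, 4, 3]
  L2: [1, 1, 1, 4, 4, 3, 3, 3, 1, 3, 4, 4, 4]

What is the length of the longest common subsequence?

One common subsequence of length 9: 1 at L1[4]=L2[1]; then 1 at L1[5]=L2[2]; then 1 at L1[6]=L2[3]; then 3 at L1[7]=L2[8]; then 1 at L1[8]=L2[9]; then 3 at L1[10]=L2[10]; then 4 at L1[13]=L2[11]; then 4 at L1[15]=L2[12]; then 4 at L1[17]=L2[13]. dp[18][13] = 9 confirms this is the maximum.

9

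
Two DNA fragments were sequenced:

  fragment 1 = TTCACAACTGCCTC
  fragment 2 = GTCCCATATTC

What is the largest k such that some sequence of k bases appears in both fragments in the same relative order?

Pick T at fragment 1[1]=fragment 2[2] → C at fragment 1[3]=fragment 2[4] → C at fragment 1[5]=fragment 2[5] → A at fragment 1[6]=fragment 2[6] → A at fragment 1[7]=fragment 2[8] → T at fragment 1[9]=fragment 2[9] → T at fragment 1[13]=fragment 2[10] → C at fragment 1[14]=fragment 2[11]; all 8 bases appear in both, in order, and the DP table's final entry dp[14][11] is also 8, so no common subsequence is longer.

8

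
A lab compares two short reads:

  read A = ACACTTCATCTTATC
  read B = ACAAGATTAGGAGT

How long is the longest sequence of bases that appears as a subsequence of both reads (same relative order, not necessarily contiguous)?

8

Match A [1,1], then C [2,2], then A [3,6], then T [5,7], then T [6,8], then A [8,9], then A [13,12], then T [14,14] — 8 bases in the same relative order in both, and the DP table's final entry dp[15][14] is also 8, so no common subsequence is longer.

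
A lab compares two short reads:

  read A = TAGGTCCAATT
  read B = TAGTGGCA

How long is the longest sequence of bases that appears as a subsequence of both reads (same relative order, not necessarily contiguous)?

Taking T [1,1], A [2,2], G [3,5], G [4,6], C [7,7], A [9,8] gives a common subsequence of length 6. Since dp[11][8] = 6, nothing longer is possible.

6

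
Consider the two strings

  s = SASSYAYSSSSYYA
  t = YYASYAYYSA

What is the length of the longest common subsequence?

Let dp[i][j] be the LCS length of the first i characters of s and the first j characters of t. dp[i][j] = dp[i-1][j-1]+1 when the i-th and j-th characters match, else max(dp[i-1][j], dp[i][j-1]).
    ·  Y  Y  A  S  Y  A  Y  Y  S  A
 ·  0  0  0  0  0  0  0  0  0  0  0
 S  0  0  0  0  1  1  1  1  1  1  1
 A  0  0  0  1  1  1  2  2  2  2  2
 S  0  0  0  1  2  2  2  2  2  3  3
 S  0  0  0  1  2  2  2  2  2  3  3
 Y  0  1  1  1  2  3  3  3  3  3  3
 A  0  1  1  2  2  3  4  4  4  4  4
 Y  0  1  2  2  2  3  4  5  5  5  5
 S  0  1  2  2  3  3  4  5  5  6  6
 S  0  1  2  2  3  3  4  5  5  6  6
 S  0  1  2  2  3  3  4  5  5  6  6
 S  0  1  2  2  3  3  4  5  5  6  6
 Y  0  1  2  2  3  4  4  5  6  6  6
 Y  0  1  2  2  3  4  4  5  6  6  6
 A  0  1  2  3  3  4  5  5  6  6  7
dp[14][10] = 7. One LCS (by backtracking along matches): ASYAYSA.

7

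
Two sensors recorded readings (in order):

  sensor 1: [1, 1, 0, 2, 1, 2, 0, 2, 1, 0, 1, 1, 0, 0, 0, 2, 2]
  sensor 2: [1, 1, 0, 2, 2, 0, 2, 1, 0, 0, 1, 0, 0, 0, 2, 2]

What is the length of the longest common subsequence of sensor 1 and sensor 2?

15

Pick 1 (sensor 1 #1, sensor 2 #1); then 1 (sensor 1 #2, sensor 2 #2); then 0 (sensor 1 #3, sensor 2 #3); then 2 (sensor 1 #4, sensor 2 #4); then 2 (sensor 1 #6, sensor 2 #5); then 0 (sensor 1 #7, sensor 2 #6); then 2 (sensor 1 #8, sensor 2 #7); then 1 (sensor 1 #9, sensor 2 #8); then 0 (sensor 1 #10, sensor 2 #10); then 1 (sensor 1 #12, sensor 2 #11); then 0 (sensor 1 #13, sensor 2 #12); then 0 (sensor 1 #14, sensor 2 #13); then 0 (sensor 1 #15, sensor 2 #14); then 2 (sensor 1 #16, sensor 2 #15); then 2 (sensor 1 #17, sensor 2 #16); all 15 values appear in both, in order. dp[17][16] = 15 confirms this is the maximum.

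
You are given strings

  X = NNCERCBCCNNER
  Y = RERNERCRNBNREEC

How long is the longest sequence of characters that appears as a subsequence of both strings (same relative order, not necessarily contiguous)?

One common subsequence of length 7: N (X #2, Y #4) → E (X #4, Y #5) → R (X #5, Y #6) → C (X #6, Y #7) → B (X #7, Y #10) → N (X #10, Y #11) → E (X #12, Y #14). Since dp[13][15] = 7, nothing longer is possible.

7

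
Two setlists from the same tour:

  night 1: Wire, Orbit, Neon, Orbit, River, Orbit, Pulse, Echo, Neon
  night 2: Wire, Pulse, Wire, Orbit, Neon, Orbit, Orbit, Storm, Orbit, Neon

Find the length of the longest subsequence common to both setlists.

Taking Wire at night 1[1]=night 2[3], then Orbit at night 1[2]=night 2[4], then Neon at night 1[3]=night 2[5], then Orbit at night 1[4]=night 2[7], then Orbit at night 1[6]=night 2[9], then Neon at night 1[9]=night 2[10] gives a common subsequence of length 6. dp[9][10] = 6 confirms this is the maximum.

6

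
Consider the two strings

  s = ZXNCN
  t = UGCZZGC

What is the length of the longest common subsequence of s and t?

Pick Z at s[1]=t[5], then C at s[4]=t[7]; all 2 characters appear in both, in order, and the DP table's final entry dp[5][7] is also 2, so no common subsequence is longer.

2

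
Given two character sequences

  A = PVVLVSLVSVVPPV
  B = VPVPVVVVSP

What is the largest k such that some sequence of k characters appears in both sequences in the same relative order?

7

One common subsequence of length 7: P [1,4]; then V [2,5]; then V [3,6]; then V [5,7]; then V [8,8]; then S [9,9]; then P [13,10]. The LCS DP gives dp[14][10] = 7, so this is optimal.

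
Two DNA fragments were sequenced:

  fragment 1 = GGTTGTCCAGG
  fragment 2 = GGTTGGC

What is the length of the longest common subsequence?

6

Let dp[i][j] be the LCS length of the first i bases of fragment 1 and the first j bases of fragment 2. dp[i][j] = dp[i-1][j-1]+1 when the i-th and j-th bases match, else max(dp[i-1][j], dp[i][j-1]).
    ·  G  G  T  T  G  G  C
 ·  0  0  0  0  0  0  0  0
 G  0  1  1  1  1  1  1  1
 G  0  1  2  2  2  2  2  2
 T  0  1  2  3  3  3  3  3
 T  0  1  2  3  4  4  4  4
 G  0  1  2  3  4  5  5  5
 T  0  1  2  3  4  5  5  5
 C  0  1  2  3  4  5  5  6
 C  0  1  2  3  4  5  5  6
 A  0  1  2  3  4  5  5  6
 G  0  1  2  3  4  5  6  6
 G  0  1  2  3  4  5  6  6
dp[11][7] = 6. One LCS (by backtracking along matches): GGTTGC.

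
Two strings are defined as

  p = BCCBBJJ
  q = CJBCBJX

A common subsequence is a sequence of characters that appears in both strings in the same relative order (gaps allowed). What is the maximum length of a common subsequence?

4

Let dp[i][j] be the LCS length of the first i characters of p and the first j characters of q. dp[i][j] = dp[i-1][j-1]+1 when the i-th and j-th characters match, else max(dp[i-1][j], dp[i][j-1]).
    ·  C  J  B  C  B  J  X
 ·  0  0  0  0  0  0  0  0
 B  0  0  0  1  1  1  1  1
 C  0  1  1  1  2  2  2  2
 C  0  1  1  1  2  2  2  2
 B  0  1  1  2  2  3  3  3
 B  0  1  1  2  2  3  3  3
 J  0  1  2  2  2  3  4  4
 J  0  1  2  2  2  3  4  4
dp[7][7] = 4. One LCS (by backtracking along matches): BCBJ.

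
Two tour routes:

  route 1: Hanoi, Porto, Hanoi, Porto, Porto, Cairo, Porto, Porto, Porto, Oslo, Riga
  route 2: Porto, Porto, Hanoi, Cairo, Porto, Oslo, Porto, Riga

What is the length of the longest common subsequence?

6

Match Porto (route 1 #2, route 2 #2), Hanoi (route 1 #3, route 2 #3), Cairo (route 1 #6, route 2 #4), Porto (route 1 #7, route 2 #5), Porto (route 1 #9, route 2 #7), Riga (route 1 #11, route 2 #8) — 6 stops in the same relative order in both, and the DP table's final entry dp[11][8] is also 6, so no common subsequence is longer.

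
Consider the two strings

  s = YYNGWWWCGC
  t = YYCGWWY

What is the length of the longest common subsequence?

Let dp[i][j] be the LCS length of the first i characters of s and the first j characters of t. dp[i][j] = dp[i-1][j-1]+1 when the i-th and j-th characters match, else max(dp[i-1][j], dp[i][j-1]).
    ·  Y  Y  C  G  W  W  Y
 ·  0  0  0  0  0  0  0  0
 Y  0  1  1  1  1  1  1  1
 Y  0  1  2  2  2  2  2  2
 N  0  1  2  2  2  2  2  2
 G  0  1  2  2  3  3  3  3
 W  0  1  2  2  3  4  4  4
 W  0  1  2  2  3  4  5  5
 W  0  1  2  2  3  4  5  5
 C  0  1  2  3  3  4  5  5
 G  0  1  2  3  4  4  5  5
 C  0  1  2  3  4  4  5  5
dp[10][7] = 5. One LCS (by backtracking along matches): YYGWW.

5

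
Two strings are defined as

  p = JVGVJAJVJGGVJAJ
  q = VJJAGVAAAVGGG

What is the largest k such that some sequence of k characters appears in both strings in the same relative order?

Pick J (p #1, q #3); then G (p #3, q #5); then V (p #4, q #6); then A (p #6, q #9); then V (p #8, q #10); then G (p #10, q #12); then G (p #11, q #13); all 7 characters appear in both, in order. dp[15][13] = 7 confirms this is the maximum.

7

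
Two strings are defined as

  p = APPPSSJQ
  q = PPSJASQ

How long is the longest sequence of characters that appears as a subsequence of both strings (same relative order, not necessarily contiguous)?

5

Let dp[i][j] be the LCS length of the first i characters of p and the first j characters of q. dp[i][j] = dp[i-1][j-1]+1 when the i-th and j-th characters match, else max(dp[i-1][j], dp[i][j-1]).
    ·  P  P  S  J  A  S  Q
 ·  0  0  0  0  0  0  0  0
 A  0  0  0  0  0  1  1  1
 P  0  1  1  1  1  1  1  1
 P  0  1  2  2  2  2  2  2
 P  0  1  2  2  2  2  2  2
 S  0  1  2  3  3  3  3  3
 S  0  1  2  3  3  3  4  4
 J  0  1  2  3  4  4  4  4
 Q  0  1  2  3  4  4  4  5
dp[8][7] = 5. One LCS (by backtracking along matches): PPSSQ.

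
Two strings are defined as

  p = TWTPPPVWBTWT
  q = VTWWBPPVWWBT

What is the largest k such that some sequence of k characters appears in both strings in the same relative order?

8

One common subsequence of length 8: T at p[1]=q[2] → W at p[2]=q[4] → P at p[5]=q[6] → P at p[6]=q[7] → V at p[7]=q[8] → W at p[8]=q[10] → B at p[9]=q[11] → T at p[12]=q[12]. dp[12][12] = 8 confirms this is the maximum.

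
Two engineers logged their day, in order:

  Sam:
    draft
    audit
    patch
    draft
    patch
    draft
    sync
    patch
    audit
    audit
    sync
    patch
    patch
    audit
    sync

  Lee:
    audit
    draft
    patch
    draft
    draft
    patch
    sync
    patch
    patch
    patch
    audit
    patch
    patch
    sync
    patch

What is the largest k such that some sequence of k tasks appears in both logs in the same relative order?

10

One common subsequence of length 10: draft (Sam #1, Lee #2), then patch (Sam #3, Lee #3), then draft (Sam #4, Lee #5), then patch (Sam #5, Lee #6), then sync (Sam #7, Lee #7), then patch (Sam #8, Lee #10), then audit (Sam #10, Lee #11), then patch (Sam #12, Lee #12), then patch (Sam #13, Lee #13), then sync (Sam #15, Lee #14). Since dp[15][15] = 10, nothing longer is possible.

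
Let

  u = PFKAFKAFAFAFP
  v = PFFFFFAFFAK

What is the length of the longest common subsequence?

7

One common subsequence of length 7: P (u #1, v #1), then F (u #2, v #5), then F (u #5, v #6), then A (u #7, v #7), then F (u #8, v #8), then F (u #10, v #9), then A (u #11, v #10), and the DP table's final entry dp[13][11] is also 7, so no common subsequence is longer.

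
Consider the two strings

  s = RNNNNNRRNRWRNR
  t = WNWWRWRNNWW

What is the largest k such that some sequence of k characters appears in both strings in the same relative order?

5

Match N at s[2]=t[2]; then R at s[7]=t[5]; then R at s[8]=t[7]; then N at s[9]=t[9]; then W at s[11]=t[11] — 5 characters in the same relative order in both, and the DP table's final entry dp[14][11] is also 5, so no common subsequence is longer.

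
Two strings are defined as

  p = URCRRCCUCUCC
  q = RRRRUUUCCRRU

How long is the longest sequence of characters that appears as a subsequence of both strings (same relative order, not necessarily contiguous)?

Let dp[i][j] be the LCS length of the first i characters of p and the first j characters of q. dp[i][j] = dp[i-1][j-1]+1 when the i-th and j-th characters match, else max(dp[i-1][j], dp[i][j-1]).
    ·  R  R  R  R  U  U  U  C  C  R  R  U
 ·  0  0  0  0  0  0  0  0  0  0  0  0  0
 U  0  0  0  0  0  1  1  1  1  1  1  1  1
 R  0  1  1  1  1  1  1  1  1  1  2  2  2
 C  0  1  1  1  1  1  1  1  2  2  2  2  2
 R  0  1  2  2  2  2  2  2  2  2  3  3  3
 R  0  1  2  3  3  3  3  3  3  3  3  4  4
 C  0  1  2  3  3  3  3  3  4  4  4  4  4
 C  0  1  2  3  3  3  3  3  4  5  5  5  5
 U  0  1  2  3  3  4  4  4  4  5  5  5  6
 C  0  1  2  3  3  4  4  4  5  5  5  5  6
 U  0  1  2  3  3  4  5  5  5  5  5  5  6
 C  0  1  2  3  3  4  5  5  6  6  6  6  6
 C  0  1  2  3  3  4  5  5  6  7  7  7  7
dp[12][12] = 7. One LCS (by backtracking along matches): RRRUUCC.

7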